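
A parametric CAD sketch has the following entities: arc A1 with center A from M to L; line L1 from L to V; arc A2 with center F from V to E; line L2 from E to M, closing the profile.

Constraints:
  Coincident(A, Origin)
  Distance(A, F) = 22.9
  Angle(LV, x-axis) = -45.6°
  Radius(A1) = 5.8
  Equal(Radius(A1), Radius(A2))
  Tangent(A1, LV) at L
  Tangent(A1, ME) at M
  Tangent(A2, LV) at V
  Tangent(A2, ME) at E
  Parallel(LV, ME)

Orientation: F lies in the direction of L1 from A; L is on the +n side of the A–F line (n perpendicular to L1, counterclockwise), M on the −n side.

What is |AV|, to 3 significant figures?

23.6

The slot axis is L1's direction at -45.6°, so u = (cos -45.6°, sin -45.6°) = (0.700, -0.714) and n = (−sin -45.6°, cos -45.6°) = (0.714, 0.700). A is at the origin and F lies 22.9 along u from A, so F = 22.9·u = (16.0, -16.4). Tangency of A1 to both parallel lines with radius 5.8 puts L and M at A ± 5.8·n: L = (4.14, 4.06), M = (-4.14, -4.06). Equal radii place V and E the same way about F: V = F + 5.8·n = (20.2, -12.3), E = F − 5.8·n = (11.9, -20.4). Then |AV| = |V − A| = 23.6.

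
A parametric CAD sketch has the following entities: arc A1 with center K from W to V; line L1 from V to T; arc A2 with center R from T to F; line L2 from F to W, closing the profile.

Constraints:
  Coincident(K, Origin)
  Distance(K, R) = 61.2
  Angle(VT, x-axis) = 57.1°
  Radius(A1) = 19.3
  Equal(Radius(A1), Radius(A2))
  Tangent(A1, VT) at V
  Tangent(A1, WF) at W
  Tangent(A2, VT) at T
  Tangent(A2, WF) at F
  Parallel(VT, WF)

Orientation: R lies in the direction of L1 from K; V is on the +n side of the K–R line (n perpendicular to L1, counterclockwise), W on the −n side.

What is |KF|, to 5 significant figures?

64.171

Tangency of A1 to both parallel lines with radius 19.3 puts V and W at K ± 19.3·n: V = (-16.205, 10.483), W = (16.205, -10.483). Equal radii place T and F the same way about R: T = R + 19.3·n = (17.038, 61.868), F = R − 19.3·n = (49.447, 40.901). Then |KF| = |F − K| = 64.171.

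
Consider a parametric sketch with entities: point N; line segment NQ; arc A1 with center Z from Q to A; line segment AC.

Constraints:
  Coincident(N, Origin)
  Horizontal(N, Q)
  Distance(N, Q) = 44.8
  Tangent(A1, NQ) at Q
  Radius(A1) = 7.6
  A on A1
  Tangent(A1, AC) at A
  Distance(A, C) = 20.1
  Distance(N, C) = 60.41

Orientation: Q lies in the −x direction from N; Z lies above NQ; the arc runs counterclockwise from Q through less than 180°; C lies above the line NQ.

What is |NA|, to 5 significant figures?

41.646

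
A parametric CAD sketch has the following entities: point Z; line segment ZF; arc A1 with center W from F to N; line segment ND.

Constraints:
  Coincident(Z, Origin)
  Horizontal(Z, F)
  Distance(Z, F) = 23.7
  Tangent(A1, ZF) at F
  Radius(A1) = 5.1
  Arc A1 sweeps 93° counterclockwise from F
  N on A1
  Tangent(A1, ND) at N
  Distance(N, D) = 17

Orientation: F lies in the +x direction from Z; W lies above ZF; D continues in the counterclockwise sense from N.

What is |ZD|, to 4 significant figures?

35.75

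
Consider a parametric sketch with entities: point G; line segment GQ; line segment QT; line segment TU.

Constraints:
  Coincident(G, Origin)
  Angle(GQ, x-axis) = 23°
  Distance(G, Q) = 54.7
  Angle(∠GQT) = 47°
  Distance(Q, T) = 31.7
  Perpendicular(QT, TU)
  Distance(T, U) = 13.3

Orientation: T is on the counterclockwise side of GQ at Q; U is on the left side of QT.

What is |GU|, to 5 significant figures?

27.287

G is at the origin; GQ runs at 23.0° with length 54.7, so Q = 54.7·(cos 23.0°, sin 23.0°) = (50.352, 21.373). ∠GQT = 47.0°, so QT runs at 23.0° + (180° − 47.0°) = 156.00° from the x-axis; with |QT| = 31.7, T = Q + 31.7·(cos 156.00°, sin 156.00°) = (21.392, 34.267). QT is perpendicular to TU; with |TU| = 13.3 on the left of QT, U = T + 13.3·(-0.40674, -0.91355) = (15.983, 22.116). Then |GU| = |U − G| = 27.287.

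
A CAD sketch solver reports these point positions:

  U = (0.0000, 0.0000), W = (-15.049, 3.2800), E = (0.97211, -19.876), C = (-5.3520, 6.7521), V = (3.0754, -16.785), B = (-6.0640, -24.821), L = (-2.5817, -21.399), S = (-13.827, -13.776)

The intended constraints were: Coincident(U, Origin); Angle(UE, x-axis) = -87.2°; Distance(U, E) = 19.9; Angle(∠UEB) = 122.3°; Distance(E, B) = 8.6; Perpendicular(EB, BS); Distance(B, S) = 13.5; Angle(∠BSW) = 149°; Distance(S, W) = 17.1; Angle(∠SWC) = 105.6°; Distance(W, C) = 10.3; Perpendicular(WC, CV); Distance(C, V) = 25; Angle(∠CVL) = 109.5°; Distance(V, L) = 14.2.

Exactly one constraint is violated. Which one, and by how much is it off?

Distance(V, L) = 14.2 — off by 6.90.

U = (0.00, 0.00) ✓; UE at -87.20° ✓; |UE| = 19.90 ✓; ∠UEB = 122.3° ✓; |EB| = 8.600 ✓; ∠(EB, BS) = 90.00° ✓; |BS| = 13.50 ✓; ∠BSW = 149.0° ✓; |SW| = 17.10 ✓; ∠SWC = 105.6° ✓; |WC| = 10.30 ✓; ∠(WC, CV) = 90.00° ✓; |CV| = 25.00 ✓; ∠CVL = 109.5° ✓; |VL| = 7.300 ✗.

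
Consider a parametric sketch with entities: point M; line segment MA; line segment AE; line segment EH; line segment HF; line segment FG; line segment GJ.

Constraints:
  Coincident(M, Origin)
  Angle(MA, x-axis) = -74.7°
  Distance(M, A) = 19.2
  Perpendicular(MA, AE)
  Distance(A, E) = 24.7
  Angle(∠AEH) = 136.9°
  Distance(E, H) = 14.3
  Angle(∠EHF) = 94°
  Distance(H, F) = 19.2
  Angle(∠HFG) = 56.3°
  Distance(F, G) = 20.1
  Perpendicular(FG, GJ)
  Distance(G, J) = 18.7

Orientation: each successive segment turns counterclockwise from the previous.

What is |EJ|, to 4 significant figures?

10.25

M is at the origin; MA runs at -74.7° with length 19.2, so A = (5.066, -18.52). MA is perpendicular to AE, so AE runs at 15.30°; with |AE| = 24.7, E = (28.89, -12.00). ∠AEH = 136.9° gives EH at 58.40° from the x-axis; with |EH| = 14.3, H = (36.38, 0.1779). ∠EHF = 94.0° gives HF at 144.4° from the x-axis; with |HF| = 19.2, F = (20.77, 11.35). ∠HFG = 56.3° gives FG at -91.90° from the x-axis; with |FG| = 20.1, G = (20.11, -8.734). FG is perpendicular to GJ, so GJ runs at -1.900°; with |GJ| = 18.7, J = (38.80, -9.354). Then |EJ| = |J − E| = 10.25.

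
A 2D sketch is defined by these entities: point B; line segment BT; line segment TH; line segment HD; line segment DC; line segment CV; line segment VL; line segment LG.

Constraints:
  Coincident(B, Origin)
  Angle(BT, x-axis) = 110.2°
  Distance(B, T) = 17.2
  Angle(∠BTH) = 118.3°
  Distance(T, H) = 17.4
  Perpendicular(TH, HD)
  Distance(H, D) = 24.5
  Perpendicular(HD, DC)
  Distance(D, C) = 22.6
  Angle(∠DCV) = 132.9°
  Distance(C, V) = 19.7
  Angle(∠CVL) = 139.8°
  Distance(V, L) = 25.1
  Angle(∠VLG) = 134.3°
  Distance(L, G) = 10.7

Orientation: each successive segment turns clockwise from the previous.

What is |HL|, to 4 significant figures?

40.10

B is at the origin; BT runs at 110.2° with length 17.2, so T = (-5.939, 16.14). ∠BTH = 118.3° gives TH at 48.50° from the x-axis; with |TH| = 17.4, H = (5.590, 29.17). TH is perpendicular to HD, so HD runs at -41.50°; with |HD| = 24.5, D = (23.94, 12.94). The perpendicularity gives DC at right angles to HD, so DC runs at -131.5°; with |DC| = 22.6, C = (8.965, -3.987). ∠DCV = 132.9° gives CV at -178.6° from the x-axis; with |CV| = 19.7, V = (-10.73, -4.468). ∠CVL = 139.8° gives VL at 141.2° from the x-axis; with |VL| = 25.1, L = (-30.29, 11.26). Then |HL| = |L − H| = 40.10.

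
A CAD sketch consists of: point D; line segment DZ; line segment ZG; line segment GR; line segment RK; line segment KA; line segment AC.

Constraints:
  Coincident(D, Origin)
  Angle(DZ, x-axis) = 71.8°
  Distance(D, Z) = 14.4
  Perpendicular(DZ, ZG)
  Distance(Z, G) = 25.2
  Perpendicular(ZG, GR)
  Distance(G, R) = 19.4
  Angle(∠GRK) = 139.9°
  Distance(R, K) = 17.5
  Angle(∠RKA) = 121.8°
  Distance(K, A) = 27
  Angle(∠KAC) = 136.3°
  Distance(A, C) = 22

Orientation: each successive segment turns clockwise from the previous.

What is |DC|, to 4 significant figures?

26.49

∠RKA = 121.8° gives KA at 153.5° from the x-axis; with |KA| = 27.0, A = (-16.67, -9.769). ∠KAC = 136.3° gives AC at 109.8° from the x-axis; with |AC| = 22.0, C = (-24.13, 10.93). Then |DC| = |C − D| = 26.49.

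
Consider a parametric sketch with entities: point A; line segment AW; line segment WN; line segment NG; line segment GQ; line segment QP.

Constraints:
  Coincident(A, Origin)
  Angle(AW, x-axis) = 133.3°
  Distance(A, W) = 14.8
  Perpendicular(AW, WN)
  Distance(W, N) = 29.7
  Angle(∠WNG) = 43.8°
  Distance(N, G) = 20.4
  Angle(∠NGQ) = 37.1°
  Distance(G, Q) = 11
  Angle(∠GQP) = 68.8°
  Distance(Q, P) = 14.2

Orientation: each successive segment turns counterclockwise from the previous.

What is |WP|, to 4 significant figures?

30.79

A is at the origin; AW runs at 133.3° with length 14.8, so W = (-10.15, 10.77). AW is perpendicular to WN, so WN runs at -136.7°; with |WN| = 29.7, N = (-31.76, -9.598). ∠WNG = 43.8° gives NG at -0.5000° from the x-axis; with |NG| = 20.4, G = (-11.37, -9.776). ∠NGQ = 37.1° gives GQ at 142.4° from the x-axis; with |GQ| = 11.0, Q = (-20.08, -3.064). ∠GQP = 68.8° gives QP at -106.4° from the x-axis; with |QP| = 14.2, P = (-24.09, -16.69). Then |WP| = |P − W| = 30.79.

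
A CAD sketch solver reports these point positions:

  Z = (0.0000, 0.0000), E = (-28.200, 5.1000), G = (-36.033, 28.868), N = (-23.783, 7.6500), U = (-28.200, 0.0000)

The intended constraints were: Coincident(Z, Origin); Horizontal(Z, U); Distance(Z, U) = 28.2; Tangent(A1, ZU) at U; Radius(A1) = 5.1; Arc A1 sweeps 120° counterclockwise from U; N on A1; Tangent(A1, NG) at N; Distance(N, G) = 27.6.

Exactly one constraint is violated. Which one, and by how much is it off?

Distance(N, G) = 27.6 — off by 3.10.

Z = (0.00, 0.00) ✓; Z.y = 0.00, U.y = 0.00 ✓; |ZU| = 28.20 ✓; ∠(EU, UZ) = 90.00° ✓; |EU| = 5.100 ✓; bearing(E→N) − bearing(E→U) = 120.0° ✓; |EN| = 5.100 ✓; ∠(EN, NG) = 90.00° ✓; |NG| = 24.50 ✗.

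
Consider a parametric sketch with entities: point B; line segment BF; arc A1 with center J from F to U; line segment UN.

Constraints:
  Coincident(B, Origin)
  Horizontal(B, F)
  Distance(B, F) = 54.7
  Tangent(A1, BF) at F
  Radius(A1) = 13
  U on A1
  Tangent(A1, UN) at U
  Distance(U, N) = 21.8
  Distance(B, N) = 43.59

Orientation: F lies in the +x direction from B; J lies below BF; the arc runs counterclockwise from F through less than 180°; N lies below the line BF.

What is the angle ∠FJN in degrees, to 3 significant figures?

125°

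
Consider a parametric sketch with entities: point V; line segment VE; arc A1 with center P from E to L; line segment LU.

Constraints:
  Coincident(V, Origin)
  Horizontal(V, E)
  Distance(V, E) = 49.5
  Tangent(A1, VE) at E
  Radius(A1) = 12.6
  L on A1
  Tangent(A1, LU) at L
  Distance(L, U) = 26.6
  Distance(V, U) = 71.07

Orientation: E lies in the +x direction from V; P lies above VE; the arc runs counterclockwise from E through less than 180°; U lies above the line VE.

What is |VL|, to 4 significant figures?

63.62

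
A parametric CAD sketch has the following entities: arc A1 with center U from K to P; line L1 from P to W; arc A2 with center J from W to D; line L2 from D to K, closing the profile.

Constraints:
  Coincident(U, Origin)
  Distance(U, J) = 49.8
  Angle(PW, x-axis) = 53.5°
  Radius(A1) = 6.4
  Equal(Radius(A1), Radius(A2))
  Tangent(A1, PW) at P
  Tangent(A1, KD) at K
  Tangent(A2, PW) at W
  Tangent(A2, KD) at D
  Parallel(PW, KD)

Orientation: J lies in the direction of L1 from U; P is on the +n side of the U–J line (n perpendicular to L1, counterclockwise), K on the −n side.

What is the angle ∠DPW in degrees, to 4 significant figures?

14.41°

Tangency of A1 to both parallel lines with radius 6.4 puts P and K at U ± 6.4·n: P = (-5.145, 3.807), K = (5.145, -3.807). Equal radii place W and D the same way about J: W = J + 6.4·n = (24.48, 43.84), D = J − 6.4·n = (34.77, 36.23). Then cos ∠DPW = PD·PW / (|PD||PW|), giving 14.41°.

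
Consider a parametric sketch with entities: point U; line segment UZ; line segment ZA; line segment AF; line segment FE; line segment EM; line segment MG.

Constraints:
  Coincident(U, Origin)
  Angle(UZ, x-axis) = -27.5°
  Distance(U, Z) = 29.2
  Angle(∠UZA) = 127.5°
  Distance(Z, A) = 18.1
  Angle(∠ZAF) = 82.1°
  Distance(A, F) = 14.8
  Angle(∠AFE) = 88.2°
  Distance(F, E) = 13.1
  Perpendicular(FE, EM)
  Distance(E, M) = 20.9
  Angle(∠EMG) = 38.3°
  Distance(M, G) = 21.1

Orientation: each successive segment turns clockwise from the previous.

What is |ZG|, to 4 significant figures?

19.72

U is at the origin; UZ runs at -27.5° with length 29.2, so Z = (25.90, -13.48). ∠UZA = 127.5° gives ZA at -80.00° from the x-axis; with |ZA| = 18.1, A = (29.04, -31.31). ∠ZAF = 82.1° gives AF at -177.9° from the x-axis; with |AF| = 14.8, F = (14.25, -31.85). ∠AFE = 88.2° gives FE at 90.30° from the x-axis; with |FE| = 13.1, E = (14.19, -18.75). FE ⟂ EM, so EM runs at 0.3000°; with |EM| = 20.9, M = (35.08, -18.64). ∠EMG = 38.3° gives MG at -141.4° from the x-axis; with |MG| = 21.1, G = (18.59, -31.81). Then |ZG| = |G − Z| = 19.72.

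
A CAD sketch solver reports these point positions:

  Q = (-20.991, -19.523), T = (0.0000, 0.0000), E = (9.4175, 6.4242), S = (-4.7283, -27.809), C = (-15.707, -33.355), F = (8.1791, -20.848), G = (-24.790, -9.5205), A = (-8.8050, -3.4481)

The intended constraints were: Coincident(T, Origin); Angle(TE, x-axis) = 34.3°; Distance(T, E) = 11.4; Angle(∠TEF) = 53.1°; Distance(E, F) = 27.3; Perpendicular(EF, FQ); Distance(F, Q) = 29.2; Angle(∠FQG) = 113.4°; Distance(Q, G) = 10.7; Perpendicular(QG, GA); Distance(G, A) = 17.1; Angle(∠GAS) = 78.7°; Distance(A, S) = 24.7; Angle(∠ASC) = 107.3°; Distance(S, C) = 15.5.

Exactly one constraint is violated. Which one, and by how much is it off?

Distance(S, C) = 15.5 — off by 3.20.

T = (0.00, 0.00) ✓; TE at 34.30° ✓; |TE| = 11.40 ✓; ∠TEF = 53.10° ✓; |EF| = 27.30 ✓; ∠(EF, FQ) = 90.00° ✓; |FQ| = 29.20 ✓; ∠FQG = 113.4° ✓; |QG| = 10.70 ✓; ∠(QG, GA) = 90.00° ✓; |GA| = 17.10 ✓; ∠GAS = 78.70° ✓; |AS| = 24.70 ✓; ∠ASC = 107.3° ✓; |SC| = 12.30 ✗.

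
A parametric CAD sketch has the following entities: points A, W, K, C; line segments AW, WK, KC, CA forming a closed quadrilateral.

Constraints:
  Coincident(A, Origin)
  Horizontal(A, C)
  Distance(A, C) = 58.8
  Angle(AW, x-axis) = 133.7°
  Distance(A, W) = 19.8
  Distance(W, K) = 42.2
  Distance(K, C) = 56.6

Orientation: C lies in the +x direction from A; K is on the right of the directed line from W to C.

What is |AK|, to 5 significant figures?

23.565

A is at the origin; A and C share the same y with |AC| = 58.8 and C in +x, so C = (58.8, 0). AW runs at 133.7° with |AW| = 19.8, so W = (-13.679, 14.315). K is determined by |WK| = 42.2 and |KC| = 56.6 together: it lies at the intersection of circle(W, 42.2) and circle(C, 56.6). With |WC| = 73.880, the foot of the radical line on WC is 27.311 from W and the perpendicular offset is √(42.2² − 27.311²) = 32.171. Taking the right-of-WC solution: K = (6.8808, -22.538).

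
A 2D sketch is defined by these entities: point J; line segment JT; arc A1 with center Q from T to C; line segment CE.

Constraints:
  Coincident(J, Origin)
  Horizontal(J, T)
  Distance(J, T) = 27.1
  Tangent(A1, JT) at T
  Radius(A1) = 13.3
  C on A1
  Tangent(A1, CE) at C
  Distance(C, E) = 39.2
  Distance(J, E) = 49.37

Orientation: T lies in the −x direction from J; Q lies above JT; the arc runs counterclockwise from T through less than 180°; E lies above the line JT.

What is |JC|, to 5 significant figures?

17.623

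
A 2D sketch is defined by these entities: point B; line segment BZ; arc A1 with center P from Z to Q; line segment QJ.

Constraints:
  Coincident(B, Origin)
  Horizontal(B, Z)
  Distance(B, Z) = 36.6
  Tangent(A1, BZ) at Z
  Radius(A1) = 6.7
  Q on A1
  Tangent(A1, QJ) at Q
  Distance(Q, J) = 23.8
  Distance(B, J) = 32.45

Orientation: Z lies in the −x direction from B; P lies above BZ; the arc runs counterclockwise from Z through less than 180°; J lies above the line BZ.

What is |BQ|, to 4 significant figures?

30.79

Checks: |PQ| = 6.700 ✓; ∠(PQ, QJ) = 90.00° ✓; |QJ| = 23.80 ✓; |BJ| = 32.45 ✓.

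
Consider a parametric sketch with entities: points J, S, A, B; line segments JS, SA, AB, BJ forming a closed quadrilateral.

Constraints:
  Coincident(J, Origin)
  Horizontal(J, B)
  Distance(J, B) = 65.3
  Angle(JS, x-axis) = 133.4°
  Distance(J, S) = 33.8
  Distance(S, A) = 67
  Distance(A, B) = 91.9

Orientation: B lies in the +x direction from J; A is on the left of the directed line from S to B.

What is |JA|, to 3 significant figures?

80.0

Checks: JS at 133.4° ✓; |SA| = 67.00 ✓; |AB| = 91.90 ✓.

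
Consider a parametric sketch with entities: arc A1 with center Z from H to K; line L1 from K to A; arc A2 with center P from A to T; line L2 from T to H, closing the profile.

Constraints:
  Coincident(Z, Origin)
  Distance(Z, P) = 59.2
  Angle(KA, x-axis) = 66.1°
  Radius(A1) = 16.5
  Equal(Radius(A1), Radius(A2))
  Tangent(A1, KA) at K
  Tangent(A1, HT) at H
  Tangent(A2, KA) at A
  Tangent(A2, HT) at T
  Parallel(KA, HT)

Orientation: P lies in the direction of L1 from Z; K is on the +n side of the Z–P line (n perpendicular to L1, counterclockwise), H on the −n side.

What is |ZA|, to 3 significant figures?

61.5

The slot axis is L1's direction at 66.1°, so u = (cos 66.1°, sin 66.1°) = (0.405, 0.914) and n = (−sin 66.1°, cos 66.1°) = (-0.914, 0.405). Z is at the origin and P lies 59.2 along u from Z, so P = 59.2·u = (24.0, 54.1). Tangency of A1 to both parallel lines with radius 16.5 puts K and H at Z ± 16.5·n: K = (-15.1, 6.68), H = (15.1, -6.68). Equal radii place A and T the same way about P: A = P + 16.5·n = (8.90, 60.8), T = P − 16.5·n = (39.1, 47.4). Then |ZA| = |A − Z| = 61.5.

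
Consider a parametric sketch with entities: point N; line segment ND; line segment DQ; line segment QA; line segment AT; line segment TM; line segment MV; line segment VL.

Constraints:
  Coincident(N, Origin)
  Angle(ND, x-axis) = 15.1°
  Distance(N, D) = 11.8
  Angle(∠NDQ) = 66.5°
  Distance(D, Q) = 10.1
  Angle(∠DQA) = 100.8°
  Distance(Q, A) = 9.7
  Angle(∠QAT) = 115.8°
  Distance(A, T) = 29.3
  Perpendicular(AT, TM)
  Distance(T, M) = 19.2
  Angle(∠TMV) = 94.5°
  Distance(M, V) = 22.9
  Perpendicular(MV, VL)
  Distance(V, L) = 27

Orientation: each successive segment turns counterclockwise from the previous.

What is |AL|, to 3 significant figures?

7.35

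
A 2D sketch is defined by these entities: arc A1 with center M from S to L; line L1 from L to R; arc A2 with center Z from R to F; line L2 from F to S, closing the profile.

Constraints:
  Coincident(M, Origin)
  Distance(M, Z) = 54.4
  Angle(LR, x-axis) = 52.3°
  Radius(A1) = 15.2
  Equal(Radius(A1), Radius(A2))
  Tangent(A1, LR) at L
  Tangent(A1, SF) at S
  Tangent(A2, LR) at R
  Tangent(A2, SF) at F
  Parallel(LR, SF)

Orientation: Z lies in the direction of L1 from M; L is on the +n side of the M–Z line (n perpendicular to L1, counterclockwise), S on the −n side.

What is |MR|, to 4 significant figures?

56.48

Tangency of A1 to both parallel lines with radius 15.2 puts L and S at M ± 15.2·n: L = (-12.03, 9.295), S = (12.03, -9.295). Equal radii place R and F the same way about Z: R = Z + 15.2·n = (21.24, 52.34), F = Z − 15.2·n = (45.29, 33.75). Then |MR| = |R − M| = 56.48.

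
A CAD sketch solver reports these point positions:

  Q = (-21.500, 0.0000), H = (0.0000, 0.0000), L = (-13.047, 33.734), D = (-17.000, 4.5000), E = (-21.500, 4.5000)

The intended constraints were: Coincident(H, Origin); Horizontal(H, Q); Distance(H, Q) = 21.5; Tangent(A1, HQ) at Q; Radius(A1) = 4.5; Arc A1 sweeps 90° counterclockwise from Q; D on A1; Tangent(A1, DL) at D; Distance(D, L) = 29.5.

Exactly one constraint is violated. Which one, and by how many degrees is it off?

Tangent(A1, DL) at D — off by 7.70°.

H = (0.00, 0.00) ✓; H.y = 0.00, Q.y = 0.00 ✓; |HQ| = 21.50 ✓; ∠(EQ, QH) = 90.00° ✓; |EQ| = 4.500 ✓; bearing(E→D) − bearing(E→Q) = 90.00° ✓; |ED| = 4.500 ✓; ∠(ED, DL) = 97.70° ✗; |DL| = 29.50 ✓.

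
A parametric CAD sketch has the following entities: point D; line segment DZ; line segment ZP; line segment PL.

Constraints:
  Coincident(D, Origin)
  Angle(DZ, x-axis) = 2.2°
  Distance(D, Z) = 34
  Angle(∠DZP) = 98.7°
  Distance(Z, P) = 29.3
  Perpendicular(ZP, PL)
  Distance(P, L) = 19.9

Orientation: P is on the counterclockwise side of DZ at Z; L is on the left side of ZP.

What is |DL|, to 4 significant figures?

37.07

∠DZP = 98.7°, so ZP runs at 2.2° + (180° − 98.7°) = 83.50° from the x-axis; with |ZP| = 29.3, P = Z + 29.3·(cos 83.50°, sin 83.50°) = (37.29, 30.42). The perpendicularity gives PL at right angles to ZP; with |PL| = 19.9 on the left of ZP, L = P + 19.9·(-0.9936, 0.1132) = (17.52, 32.67). Then |DL| = |L − D| = 37.07.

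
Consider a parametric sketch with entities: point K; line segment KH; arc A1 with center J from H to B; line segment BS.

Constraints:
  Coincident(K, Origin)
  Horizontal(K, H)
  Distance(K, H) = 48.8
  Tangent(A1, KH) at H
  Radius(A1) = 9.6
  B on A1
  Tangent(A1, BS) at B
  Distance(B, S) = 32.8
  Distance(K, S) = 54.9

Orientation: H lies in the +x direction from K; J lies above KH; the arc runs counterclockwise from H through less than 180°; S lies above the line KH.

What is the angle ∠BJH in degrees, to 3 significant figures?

128°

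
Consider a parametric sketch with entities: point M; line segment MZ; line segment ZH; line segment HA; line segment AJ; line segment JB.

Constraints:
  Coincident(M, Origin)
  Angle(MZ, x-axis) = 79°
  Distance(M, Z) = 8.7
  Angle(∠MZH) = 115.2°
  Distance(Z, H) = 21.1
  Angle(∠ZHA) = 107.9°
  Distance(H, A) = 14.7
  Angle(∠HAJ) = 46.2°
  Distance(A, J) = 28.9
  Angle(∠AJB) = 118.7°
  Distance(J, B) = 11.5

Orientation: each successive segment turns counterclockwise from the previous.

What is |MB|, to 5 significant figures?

18.204

∠HAJ = 46.2° gives AJ at -10.300° from the x-axis; with |AJ| = 28.9, J = (1.1598, 7.2149). ∠AJB = 118.7° gives JB at 51.000° from the x-axis; with |JB| = 11.5, B = (8.3970, 16.152). Then |MB| = |B − M| = 18.204.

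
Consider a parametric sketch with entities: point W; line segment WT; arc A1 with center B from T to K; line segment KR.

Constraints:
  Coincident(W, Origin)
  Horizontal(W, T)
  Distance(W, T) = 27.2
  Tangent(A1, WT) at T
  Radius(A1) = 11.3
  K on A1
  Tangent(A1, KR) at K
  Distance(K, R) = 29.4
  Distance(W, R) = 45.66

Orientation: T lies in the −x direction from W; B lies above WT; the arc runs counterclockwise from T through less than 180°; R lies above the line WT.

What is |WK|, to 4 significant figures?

20.19

Checks: |BT| = 11.30 ✓; |BK| = 11.30 ✓; ∠(BK, KR) = 90.00° ✓; |KR| = 29.40 ✓; |WR| = 45.66 ✓.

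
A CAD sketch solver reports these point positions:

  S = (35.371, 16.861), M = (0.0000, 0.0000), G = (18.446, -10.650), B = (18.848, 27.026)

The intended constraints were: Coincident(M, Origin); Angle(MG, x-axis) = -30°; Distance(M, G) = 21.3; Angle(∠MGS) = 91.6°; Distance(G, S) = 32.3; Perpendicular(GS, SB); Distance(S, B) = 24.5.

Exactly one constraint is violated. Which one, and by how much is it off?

Distance(S, B) = 24.5 — off by 5.10.

M = (0.00, 0.00) ✓; MG at -30.00° ✓; |MG| = 21.30 ✓; ∠MGS = 91.60° ✓; |GS| = 32.30 ✓; ∠(GS, SB) = 90.00° ✓; |SB| = 19.40 ✗.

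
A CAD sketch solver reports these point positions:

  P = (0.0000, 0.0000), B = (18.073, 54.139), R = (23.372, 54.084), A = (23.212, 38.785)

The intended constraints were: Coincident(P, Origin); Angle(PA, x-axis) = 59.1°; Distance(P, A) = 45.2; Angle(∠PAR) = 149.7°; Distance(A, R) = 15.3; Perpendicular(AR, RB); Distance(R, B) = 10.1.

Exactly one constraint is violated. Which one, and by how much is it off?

Distance(R, B) = 10.1 — off by 4.80.

P = (0.00, 0.00) ✓; PA at 59.10° ✓; |PA| = 45.20 ✓; ∠PAR = 149.7° ✓; |AR| = 15.30 ✓; ∠(AR, RB) = 90.00° ✓; |RB| = 5.299 ✗.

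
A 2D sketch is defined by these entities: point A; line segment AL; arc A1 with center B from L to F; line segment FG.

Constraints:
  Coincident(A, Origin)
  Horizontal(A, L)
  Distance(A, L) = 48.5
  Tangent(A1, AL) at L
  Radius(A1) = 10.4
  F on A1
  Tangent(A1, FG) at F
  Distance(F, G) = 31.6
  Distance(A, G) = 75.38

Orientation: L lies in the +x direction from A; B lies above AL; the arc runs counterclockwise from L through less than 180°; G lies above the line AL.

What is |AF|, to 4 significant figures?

59.39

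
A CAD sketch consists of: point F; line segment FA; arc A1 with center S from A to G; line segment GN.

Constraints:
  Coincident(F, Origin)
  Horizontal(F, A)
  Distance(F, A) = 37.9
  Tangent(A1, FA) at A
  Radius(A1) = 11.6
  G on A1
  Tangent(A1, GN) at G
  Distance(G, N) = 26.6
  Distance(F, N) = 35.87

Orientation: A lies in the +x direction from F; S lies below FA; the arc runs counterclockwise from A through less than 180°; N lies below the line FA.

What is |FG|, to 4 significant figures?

28.12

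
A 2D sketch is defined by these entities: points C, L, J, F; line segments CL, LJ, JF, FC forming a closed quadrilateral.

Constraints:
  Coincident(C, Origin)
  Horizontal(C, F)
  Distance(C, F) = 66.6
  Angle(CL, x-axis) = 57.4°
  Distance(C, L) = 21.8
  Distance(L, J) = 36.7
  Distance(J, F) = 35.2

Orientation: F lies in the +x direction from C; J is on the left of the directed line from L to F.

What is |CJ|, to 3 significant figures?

55.2

Checks: |LJ| = 36.70 ✓; |JF| = 35.20 ✓.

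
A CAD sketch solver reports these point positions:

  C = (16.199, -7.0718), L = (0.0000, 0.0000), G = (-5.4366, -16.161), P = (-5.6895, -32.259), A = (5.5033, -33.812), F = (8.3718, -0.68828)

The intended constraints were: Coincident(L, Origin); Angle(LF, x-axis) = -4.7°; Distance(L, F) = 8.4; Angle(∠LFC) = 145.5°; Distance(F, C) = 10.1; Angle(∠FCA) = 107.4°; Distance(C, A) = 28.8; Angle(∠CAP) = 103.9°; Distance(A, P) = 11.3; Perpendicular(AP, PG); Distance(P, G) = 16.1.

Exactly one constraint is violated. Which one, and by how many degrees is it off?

Perpendicular(AP, PG) — off by 7.00°.

L = (0.00, 0.00) ✓; LF at -4.700° ✓; |LF| = 8.400 ✓; ∠LFC = 145.5° ✓; |FC| = 10.10 ✓; ∠FCA = 107.4° ✓; |CA| = 28.80 ✓; ∠CAP = 103.9° ✓; |AP| = 11.30 ✓; ∠(AP, PG) = 83.00° ✗; |PG| = 16.10 ✓.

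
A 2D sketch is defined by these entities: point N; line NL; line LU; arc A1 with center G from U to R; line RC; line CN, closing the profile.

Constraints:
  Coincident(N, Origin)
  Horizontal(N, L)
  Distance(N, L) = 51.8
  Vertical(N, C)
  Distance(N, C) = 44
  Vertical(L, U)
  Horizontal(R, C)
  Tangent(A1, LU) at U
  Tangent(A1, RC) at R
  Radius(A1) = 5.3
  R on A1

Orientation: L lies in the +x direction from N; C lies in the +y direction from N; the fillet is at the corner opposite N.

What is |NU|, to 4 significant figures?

64.66

The virtual corner opposite N is at (51.80, 44.00). The tangent condition forces GU to be normal to LU and the tangent condition forces GR to be normal to RC, with radius 5.3, so the center G sits 5.3 in from both sides at G = (46.50, 38.70). That places the tangent points at U = (51.80, 38.70) on LU and R = (46.50, 44.00) on RC. Then |NU| = |U − N| = 64.66.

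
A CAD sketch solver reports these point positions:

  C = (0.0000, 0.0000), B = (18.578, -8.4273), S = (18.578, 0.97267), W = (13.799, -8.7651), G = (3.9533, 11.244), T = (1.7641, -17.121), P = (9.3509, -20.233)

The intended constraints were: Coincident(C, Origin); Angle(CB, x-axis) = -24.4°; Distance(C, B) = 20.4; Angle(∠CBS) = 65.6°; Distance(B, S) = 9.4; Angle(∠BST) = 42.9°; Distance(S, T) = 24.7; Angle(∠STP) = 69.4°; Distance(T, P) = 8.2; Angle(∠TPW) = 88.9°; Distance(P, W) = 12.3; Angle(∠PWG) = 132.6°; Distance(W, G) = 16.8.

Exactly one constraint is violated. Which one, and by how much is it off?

Distance(W, G) = 16.8 — off by 5.50.

C = (0.00, 0.00) ✓; CB at -24.40° ✓; |CB| = 20.40 ✓; ∠CBS = 65.60° ✓; |BS| = 9.400 ✓; ∠BST = 42.90° ✓; |ST| = 24.70 ✓; ∠STP = 69.40° ✓; |TP| = 8.200 ✓; ∠TPW = 88.90° ✓; |PW| = 12.30 ✓; ∠PWG = 132.6° ✓; |WG| = 22.30 ✗.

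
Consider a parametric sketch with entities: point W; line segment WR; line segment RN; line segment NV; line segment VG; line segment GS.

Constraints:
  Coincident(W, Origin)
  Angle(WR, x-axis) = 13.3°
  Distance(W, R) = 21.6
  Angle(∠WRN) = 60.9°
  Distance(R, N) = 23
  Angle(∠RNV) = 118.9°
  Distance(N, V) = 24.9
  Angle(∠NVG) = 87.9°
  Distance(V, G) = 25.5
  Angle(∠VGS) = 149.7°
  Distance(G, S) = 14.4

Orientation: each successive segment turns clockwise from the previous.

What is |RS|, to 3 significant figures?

32.5

W is at the origin; WR runs at 13.3° with length 21.6, so R = (21.0, 4.97). ∠WRN = 60.9° gives RN at -106° from the x-axis; with |RN| = 23.0, N = (14.8, -17.2). ∠RNV = 118.9° gives NV at -167° from the x-axis; with |NV| = 24.9, V = (-9.49, -22.8). ∠NVG = 87.9° gives VG at 101° from the x-axis; with |VG| = 25.5, G = (-14.4, 2.23). ∠VGS = 149.7° gives GS at 70.7° from the x-axis; with |GS| = 14.4, S = (-9.60, 15.8). Then |RS| = |S − R| = 32.5.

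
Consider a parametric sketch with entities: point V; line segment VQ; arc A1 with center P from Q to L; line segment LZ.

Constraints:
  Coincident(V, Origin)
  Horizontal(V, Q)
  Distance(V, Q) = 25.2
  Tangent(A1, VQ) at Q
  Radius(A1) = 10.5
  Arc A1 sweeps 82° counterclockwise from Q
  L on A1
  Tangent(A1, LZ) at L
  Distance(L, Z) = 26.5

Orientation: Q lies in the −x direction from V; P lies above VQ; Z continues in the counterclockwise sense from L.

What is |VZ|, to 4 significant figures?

36.99

V is at the origin; VQ is horizontal with |VQ| = 25.2 and Q on the −x side, so Q = (-25.20, 0.000). A1 meets VQ tangentially, so PQ is at right angles to VQ, so P = Q + (0, 10.5) = (-25.20, 10.50). On A1, Q sits at bearing -90° from P; an 82° counterclockwise sweep puts L at bearing -8°, so L = P + 10.5·(cos -8°, sin -8°) = (-14.80, 9.039). Since A1 is tangent to LZ there, PL ⟂ LZ, so LZ runs along (−sin -8°, cos -8°); with |LZ| = 26.5, Z = (-11.11, 35.28). Then |VZ| = |Z − V| = 36.99.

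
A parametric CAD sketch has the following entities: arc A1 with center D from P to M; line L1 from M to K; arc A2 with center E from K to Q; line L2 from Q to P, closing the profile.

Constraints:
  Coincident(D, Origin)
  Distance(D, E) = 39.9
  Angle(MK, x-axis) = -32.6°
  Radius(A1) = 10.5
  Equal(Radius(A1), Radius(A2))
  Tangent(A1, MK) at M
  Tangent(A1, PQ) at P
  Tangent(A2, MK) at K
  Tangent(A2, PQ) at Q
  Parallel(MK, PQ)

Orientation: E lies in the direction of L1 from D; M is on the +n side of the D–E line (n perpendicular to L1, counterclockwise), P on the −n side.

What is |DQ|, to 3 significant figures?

41.3

The slot axis is L1's direction at -32.6°, so u = (cos -32.6°, sin -32.6°) = (0.842, -0.539) and n = (−sin -32.6°, cos -32.6°) = (0.539, 0.842). D is at the origin and E lies 39.9 along u from D, so E = 39.9·u = (33.6, -21.5). Tangency of A1 to both parallel lines with radius 10.5 puts M and P at D ± 10.5·n: M = (5.66, 8.85), P = (-5.66, -8.85). Equal radii place K and Q the same way about E: K = E + 10.5·n = (39.3, -12.7), Q = E − 10.5·n = (28.0, -30.3). Then |DQ| = |Q − D| = 41.3.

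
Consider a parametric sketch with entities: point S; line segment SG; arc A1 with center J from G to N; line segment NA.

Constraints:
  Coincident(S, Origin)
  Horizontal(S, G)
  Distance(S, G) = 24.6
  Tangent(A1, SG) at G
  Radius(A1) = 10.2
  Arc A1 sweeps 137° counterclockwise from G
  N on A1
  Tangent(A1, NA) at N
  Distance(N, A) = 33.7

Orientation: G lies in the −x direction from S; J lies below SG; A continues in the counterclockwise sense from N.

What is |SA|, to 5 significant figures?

41.226

S is at the origin; S and G share the same y with |SG| = 24.6 and G on the −x side, so G = (-24.600, 0.0000). A1 meets SG tangentially, so JG is at right angles to SG, so J = G + (0, -10.2) = (-24.600, -10.200). On A1, G sits at bearing 90° from J; a 137° counterclockwise sweep puts N at bearing 227°, so N = J + 10.2·(cos 227°, sin 227°) = (-31.556, -17.660). The tangent condition forces JN to be normal to NA, so NA runs along (−sin 227°, cos 227°); with |NA| = 33.7, A = (-6.9098, -40.643). Then |SA| = |A − S| = 41.226.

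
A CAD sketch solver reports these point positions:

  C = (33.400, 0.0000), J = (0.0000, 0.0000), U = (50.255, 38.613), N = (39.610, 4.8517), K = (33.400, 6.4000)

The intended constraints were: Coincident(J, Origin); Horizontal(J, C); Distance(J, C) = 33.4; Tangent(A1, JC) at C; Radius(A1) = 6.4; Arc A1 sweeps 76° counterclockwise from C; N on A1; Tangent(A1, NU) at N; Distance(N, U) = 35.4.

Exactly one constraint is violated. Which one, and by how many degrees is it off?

Tangent(A1, NU) at N — off by 3.50°.

J = (0.00, 0.00) ✓; J.y = 0.00, C.y = 0.00 ✓; |JC| = 33.40 ✓; ∠(KC, CJ) = 90.00° ✓; |KC| = 6.400 ✓; bearing(K→N) − bearing(K→C) = 76.00° ✓; |KN| = 6.400 ✓; ∠(KN, NU) = 93.50° ✗; |NU| = 35.40 ✓.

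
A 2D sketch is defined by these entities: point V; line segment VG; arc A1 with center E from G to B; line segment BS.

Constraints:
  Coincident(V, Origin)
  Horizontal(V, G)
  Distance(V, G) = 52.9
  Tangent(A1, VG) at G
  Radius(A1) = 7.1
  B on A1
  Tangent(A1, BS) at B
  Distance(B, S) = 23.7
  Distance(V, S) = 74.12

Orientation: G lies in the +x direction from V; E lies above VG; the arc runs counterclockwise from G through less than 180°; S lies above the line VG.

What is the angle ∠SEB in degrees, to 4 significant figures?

73.32°

Checks: |EB| = 7.100 ✓; ∠(EB, BS) = 90.00° ✓; |BS| = 23.70 ✓; |VS| = 74.12 ✓.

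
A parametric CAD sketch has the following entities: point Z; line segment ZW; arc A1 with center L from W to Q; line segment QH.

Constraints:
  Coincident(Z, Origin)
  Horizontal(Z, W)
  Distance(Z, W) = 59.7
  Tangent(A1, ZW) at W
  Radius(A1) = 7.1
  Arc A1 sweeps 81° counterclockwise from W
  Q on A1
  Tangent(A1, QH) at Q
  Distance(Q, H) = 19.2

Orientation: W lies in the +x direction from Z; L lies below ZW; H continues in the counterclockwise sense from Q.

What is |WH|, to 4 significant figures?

26.89

On A1, W sits at bearing 90° from L; an 81° counterclockwise sweep puts Q at bearing 171°, so Q = L + 7.1·(cos 171°, sin 171°) = (52.69, -5.989). A1 meets QH tangentially, so LQ is at right angles to QH, so QH runs along (−sin 171°, cos 171°); with |QH| = 19.2, H = (49.68, -24.95). Then |WH| = |H − W| = 26.89.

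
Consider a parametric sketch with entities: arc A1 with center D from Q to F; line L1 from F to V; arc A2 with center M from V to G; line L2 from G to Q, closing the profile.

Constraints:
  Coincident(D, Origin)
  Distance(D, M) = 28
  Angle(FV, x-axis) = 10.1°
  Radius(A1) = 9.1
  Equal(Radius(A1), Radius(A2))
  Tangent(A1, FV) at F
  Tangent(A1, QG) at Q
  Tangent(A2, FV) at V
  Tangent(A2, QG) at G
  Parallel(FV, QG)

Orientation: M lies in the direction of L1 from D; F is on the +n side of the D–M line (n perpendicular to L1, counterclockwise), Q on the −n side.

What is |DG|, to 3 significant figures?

29.4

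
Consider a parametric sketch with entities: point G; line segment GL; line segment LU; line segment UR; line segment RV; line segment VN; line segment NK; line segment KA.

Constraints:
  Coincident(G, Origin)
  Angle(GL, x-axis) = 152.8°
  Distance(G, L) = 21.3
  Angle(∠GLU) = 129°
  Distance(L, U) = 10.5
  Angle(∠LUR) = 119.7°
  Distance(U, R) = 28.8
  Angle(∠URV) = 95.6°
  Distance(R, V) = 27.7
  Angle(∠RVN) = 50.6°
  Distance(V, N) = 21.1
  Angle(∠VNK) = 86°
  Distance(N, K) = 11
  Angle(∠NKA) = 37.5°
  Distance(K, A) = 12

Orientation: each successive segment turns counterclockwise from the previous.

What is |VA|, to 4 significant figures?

13.74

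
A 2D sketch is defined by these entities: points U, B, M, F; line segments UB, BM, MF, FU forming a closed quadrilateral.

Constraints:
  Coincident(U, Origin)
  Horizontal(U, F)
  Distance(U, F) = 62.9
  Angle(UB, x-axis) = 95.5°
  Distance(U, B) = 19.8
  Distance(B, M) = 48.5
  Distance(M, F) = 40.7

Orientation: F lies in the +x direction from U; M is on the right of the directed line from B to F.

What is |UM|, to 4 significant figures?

33.16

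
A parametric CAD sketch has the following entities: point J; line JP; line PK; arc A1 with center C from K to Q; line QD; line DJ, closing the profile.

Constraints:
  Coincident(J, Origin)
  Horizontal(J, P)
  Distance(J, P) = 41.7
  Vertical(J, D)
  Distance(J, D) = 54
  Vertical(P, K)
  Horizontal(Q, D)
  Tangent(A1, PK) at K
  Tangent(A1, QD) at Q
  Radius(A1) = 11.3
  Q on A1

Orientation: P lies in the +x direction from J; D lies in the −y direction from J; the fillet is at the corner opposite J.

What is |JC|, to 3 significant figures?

52.4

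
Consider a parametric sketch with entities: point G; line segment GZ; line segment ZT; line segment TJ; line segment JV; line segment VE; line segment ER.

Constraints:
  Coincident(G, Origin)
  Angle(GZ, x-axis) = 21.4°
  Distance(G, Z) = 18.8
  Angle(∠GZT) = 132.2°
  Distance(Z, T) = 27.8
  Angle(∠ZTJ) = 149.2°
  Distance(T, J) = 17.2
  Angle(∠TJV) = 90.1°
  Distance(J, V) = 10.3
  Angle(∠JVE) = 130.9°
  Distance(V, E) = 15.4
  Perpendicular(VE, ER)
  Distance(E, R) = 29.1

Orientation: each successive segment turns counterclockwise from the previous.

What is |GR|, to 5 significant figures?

37.013

∠JVE = 130.9° gives VE at -121.00° from the x-axis; with |VE| = 15.4, E = (6.3109, 34.815). VE ⟂ ER, so ER runs at -31.000°; with |ER| = 29.1, R = (31.254, 19.828). Then |GR| = |R − G| = 37.013.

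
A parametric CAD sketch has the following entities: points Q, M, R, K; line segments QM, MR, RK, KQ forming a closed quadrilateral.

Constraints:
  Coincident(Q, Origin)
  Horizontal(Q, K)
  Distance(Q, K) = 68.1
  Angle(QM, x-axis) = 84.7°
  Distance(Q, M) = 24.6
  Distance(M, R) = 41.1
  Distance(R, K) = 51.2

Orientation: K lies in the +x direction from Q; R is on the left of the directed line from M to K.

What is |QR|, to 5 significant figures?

57.762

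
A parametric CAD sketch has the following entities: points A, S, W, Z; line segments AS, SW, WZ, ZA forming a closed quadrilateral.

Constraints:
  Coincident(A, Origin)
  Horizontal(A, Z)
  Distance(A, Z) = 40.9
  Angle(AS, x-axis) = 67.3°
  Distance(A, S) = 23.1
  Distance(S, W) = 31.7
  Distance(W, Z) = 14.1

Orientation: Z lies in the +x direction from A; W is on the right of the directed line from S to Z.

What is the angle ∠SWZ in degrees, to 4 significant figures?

107.8°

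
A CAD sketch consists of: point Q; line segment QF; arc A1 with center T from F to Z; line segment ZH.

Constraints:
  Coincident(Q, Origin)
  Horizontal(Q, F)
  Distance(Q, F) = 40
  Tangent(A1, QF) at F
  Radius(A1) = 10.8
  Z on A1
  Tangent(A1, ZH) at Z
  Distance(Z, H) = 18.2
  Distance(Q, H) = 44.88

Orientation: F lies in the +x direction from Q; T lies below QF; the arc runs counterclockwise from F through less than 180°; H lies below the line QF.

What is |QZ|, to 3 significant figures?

32.1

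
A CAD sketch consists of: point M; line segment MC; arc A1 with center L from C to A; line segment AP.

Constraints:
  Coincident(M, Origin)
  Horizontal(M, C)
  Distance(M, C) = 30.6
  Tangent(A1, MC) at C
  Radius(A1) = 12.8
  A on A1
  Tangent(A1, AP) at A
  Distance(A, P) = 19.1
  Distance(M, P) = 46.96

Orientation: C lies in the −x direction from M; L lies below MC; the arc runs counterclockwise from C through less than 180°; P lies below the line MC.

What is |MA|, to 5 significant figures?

45.779

Checks: ∠(LC, CM) = 90.00° ✓; |LC| = 12.80 ✓; |LA| = 12.80 ✓; ∠(LA, AP) = 90.00° ✓; |AP| = 19.10 ✓; |MP| = 46.96 ✓.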